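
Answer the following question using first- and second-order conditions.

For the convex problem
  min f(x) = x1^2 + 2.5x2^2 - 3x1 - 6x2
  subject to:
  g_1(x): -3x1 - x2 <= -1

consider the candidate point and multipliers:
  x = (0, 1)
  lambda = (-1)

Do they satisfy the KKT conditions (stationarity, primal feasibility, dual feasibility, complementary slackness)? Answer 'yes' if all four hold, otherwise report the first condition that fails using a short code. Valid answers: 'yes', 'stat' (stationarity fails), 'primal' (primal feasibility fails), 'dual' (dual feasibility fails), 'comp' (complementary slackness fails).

Gradient of f: grad f(x) = Q x + c = (-3, -1)
Constraint values g_i(x) = a_i^T x - b_i:
  g_1((0, 1)) = 0
Stationarity residual: grad f(x) + sum_i lambda_i a_i = (0, 0)
  -> stationarity OK
Primal feasibility (all g_i <= 0): OK
Dual feasibility (all lambda_i >= 0): FAILS
Complementary slackness (lambda_i * g_i(x) = 0 for all i): OK

Verdict: the first failing condition is dual_feasibility -> dual.

dual


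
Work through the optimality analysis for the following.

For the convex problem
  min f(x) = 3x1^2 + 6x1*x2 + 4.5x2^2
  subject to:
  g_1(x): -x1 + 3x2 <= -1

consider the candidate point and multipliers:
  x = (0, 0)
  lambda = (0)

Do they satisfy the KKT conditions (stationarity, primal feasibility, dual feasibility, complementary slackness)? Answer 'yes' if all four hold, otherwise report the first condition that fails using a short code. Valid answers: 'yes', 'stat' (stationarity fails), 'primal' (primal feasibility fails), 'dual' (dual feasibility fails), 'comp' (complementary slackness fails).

Gradient of f: grad f(x) = Q x + c = (0, 0)
Constraint values g_i(x) = a_i^T x - b_i:
  g_1((0, 0)) = 1
Stationarity residual: grad f(x) + sum_i lambda_i a_i = (0, 0)
  -> stationarity OK
Primal feasibility (all g_i <= 0): FAILS
Dual feasibility (all lambda_i >= 0): OK
Complementary slackness (lambda_i * g_i(x) = 0 for all i): OK

Verdict: the first failing condition is primal_feasibility -> primal.

primal


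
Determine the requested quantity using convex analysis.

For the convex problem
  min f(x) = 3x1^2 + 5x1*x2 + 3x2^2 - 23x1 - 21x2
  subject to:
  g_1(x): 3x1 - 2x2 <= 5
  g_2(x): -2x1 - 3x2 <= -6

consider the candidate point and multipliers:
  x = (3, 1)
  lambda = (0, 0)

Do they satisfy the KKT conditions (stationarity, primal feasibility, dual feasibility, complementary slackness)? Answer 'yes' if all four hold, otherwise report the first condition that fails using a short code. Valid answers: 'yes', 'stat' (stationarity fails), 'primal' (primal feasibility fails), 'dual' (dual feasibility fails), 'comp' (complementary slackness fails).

Gradient of f: grad f(x) = Q x + c = (0, 0)
Constraint values g_i(x) = a_i^T x - b_i:
  g_1((3, 1)) = 2
  g_2((3, 1)) = -3
Stationarity residual: grad f(x) + sum_i lambda_i a_i = (0, 0)
  -> stationarity OK
Primal feasibility (all g_i <= 0): FAILS
Dual feasibility (all lambda_i >= 0): OK
Complementary slackness (lambda_i * g_i(x) = 0 for all i): OK

Verdict: the first failing condition is primal_feasibility -> primal.

primal


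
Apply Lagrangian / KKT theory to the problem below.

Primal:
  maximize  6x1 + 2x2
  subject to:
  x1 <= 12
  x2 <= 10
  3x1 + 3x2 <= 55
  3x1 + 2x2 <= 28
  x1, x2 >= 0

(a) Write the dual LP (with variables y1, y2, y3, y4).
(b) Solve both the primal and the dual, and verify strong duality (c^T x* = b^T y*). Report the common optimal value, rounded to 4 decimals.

The standard primal-dual pair for 'max c^T x s.t. A x <= b, x >= 0' is:
  Dual:  min b^T y  s.t.  A^T y >= c,  y >= 0.

So the dual LP is:
  minimize  12y1 + 10y2 + 55y3 + 28y4
  subject to:
    y1 + 3y3 + 3y4 >= 6
    y2 + 3y3 + 2y4 >= 2
    y1, y2, y3, y4 >= 0

Solving the primal: x* = (9.3333, 0).
  primal value c^T x* = 56.
Solving the dual: y* = (0, 0, 0, 2).
  dual value b^T y* = 56.
Strong duality: c^T x* = b^T y*. Confirmed.

56


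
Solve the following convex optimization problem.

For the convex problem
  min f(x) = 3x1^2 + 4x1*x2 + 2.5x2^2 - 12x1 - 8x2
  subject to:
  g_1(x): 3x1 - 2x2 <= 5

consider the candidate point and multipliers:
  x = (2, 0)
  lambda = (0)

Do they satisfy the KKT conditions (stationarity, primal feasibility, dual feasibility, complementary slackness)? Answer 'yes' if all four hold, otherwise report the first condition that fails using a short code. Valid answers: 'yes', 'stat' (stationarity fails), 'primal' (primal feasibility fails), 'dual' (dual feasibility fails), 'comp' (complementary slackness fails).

Gradient of f: grad f(x) = Q x + c = (0, 0)
Constraint values g_i(x) = a_i^T x - b_i:
  g_1((2, 0)) = 1
Stationarity residual: grad f(x) + sum_i lambda_i a_i = (0, 0)
  -> stationarity OK
Primal feasibility (all g_i <= 0): FAILS
Dual feasibility (all lambda_i >= 0): OK
Complementary slackness (lambda_i * g_i(x) = 0 for all i): OK

Verdict: the first failing condition is primal_feasibility -> primal.

primal


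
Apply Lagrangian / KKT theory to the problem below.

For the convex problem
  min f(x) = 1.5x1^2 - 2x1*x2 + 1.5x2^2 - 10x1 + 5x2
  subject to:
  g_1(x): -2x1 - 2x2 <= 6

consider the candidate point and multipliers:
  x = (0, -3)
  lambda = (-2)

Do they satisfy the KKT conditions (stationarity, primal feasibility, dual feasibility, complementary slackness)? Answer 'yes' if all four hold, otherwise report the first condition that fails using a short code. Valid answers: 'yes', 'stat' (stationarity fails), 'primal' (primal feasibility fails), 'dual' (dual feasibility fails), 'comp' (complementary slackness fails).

Gradient of f: grad f(x) = Q x + c = (-4, -4)
Constraint values g_i(x) = a_i^T x - b_i:
  g_1((0, -3)) = 0
Stationarity residual: grad f(x) + sum_i lambda_i a_i = (0, 0)
  -> stationarity OK
Primal feasibility (all g_i <= 0): OK
Dual feasibility (all lambda_i >= 0): FAILS
Complementary slackness (lambda_i * g_i(x) = 0 for all i): OK

Verdict: the first failing condition is dual_feasibility -> dual.

dual


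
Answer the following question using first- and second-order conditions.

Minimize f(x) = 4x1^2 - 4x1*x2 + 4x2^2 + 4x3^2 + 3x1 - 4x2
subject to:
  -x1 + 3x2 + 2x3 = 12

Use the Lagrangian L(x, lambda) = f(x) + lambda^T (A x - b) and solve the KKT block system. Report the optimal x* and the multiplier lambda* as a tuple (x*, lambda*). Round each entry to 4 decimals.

Form the Lagrangian:
  L(x, lambda) = (1/2) x^T Q x + c^T x + lambda^T (A x - b)
Stationarity (grad_x L = 0): Q x + c + A^T lambda = 0.
Primal feasibility: A x = b.

This gives the KKT block system:
  [ Q   A^T ] [ x     ]   [-c ]
  [ A    0  ] [ lambda ] = [ b ]

Solving the linear system:
  x*      = (0.3625, 3.0625, 1.5875)
  lambda* = (-6.35)
  f(x*)   = 32.5188

x* = (0.3625, 3.0625, 1.5875), lambda* = (-6.35)


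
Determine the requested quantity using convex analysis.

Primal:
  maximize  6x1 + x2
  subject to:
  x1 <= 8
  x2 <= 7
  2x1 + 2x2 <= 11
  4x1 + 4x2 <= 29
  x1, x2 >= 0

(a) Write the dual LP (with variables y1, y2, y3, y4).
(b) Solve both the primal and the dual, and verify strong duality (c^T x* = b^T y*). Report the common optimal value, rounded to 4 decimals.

The standard primal-dual pair for 'max c^T x s.t. A x <= b, x >= 0' is:
  Dual:  min b^T y  s.t.  A^T y >= c,  y >= 0.

So the dual LP is:
  minimize  8y1 + 7y2 + 11y3 + 29y4
  subject to:
    y1 + 2y3 + 4y4 >= 6
    y2 + 2y3 + 4y4 >= 1
    y1, y2, y3, y4 >= 0

Solving the primal: x* = (5.5, 0).
  primal value c^T x* = 33.
Solving the dual: y* = (0, 0, 3, 0).
  dual value b^T y* = 33.
Strong duality: c^T x* = b^T y*. Confirmed.

33


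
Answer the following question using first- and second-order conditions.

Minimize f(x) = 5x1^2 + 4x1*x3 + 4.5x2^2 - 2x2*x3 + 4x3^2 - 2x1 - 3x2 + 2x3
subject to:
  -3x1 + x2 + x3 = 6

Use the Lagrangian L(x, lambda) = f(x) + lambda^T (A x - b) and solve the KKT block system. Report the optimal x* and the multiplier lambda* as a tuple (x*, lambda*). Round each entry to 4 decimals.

Form the Lagrangian:
  L(x, lambda) = (1/2) x^T Q x + c^T x + lambda^T (A x - b)
Stationarity (grad_x L = 0): Q x + c + A^T lambda = 0.
Primal feasibility: A x = b.

This gives the KKT block system:
  [ Q   A^T ] [ x     ]   [-c ]
  [ A    0  ] [ lambda ] = [ b ]

Solving the linear system:
  x*      = (-1.3103, 0.9738, 1.0953)
  lambda* = (-3.5738)
  f(x*)   = 11.6664

x* = (-1.3103, 0.9738, 1.0953), lambda* = (-3.5738)


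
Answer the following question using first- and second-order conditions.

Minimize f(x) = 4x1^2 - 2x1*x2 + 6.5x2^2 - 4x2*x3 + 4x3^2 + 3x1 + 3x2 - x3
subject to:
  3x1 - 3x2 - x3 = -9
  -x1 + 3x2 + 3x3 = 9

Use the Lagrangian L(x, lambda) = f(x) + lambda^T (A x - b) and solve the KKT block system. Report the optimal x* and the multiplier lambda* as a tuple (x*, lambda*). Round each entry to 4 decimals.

Form the Lagrangian:
  L(x, lambda) = (1/2) x^T Q x + c^T x + lambda^T (A x - b)
Stationarity (grad_x L = 0): Q x + c + A^T lambda = 0.
Primal feasibility: A x = b.

This gives the KKT block system:
  [ Q   A^T ] [ x     ]   [-c ]
  [ A    0  ] [ lambda ] = [ b ]

Solving the linear system:
  x*      = (-1.485, 1.02, 1.485)
  lambda* = (3.245, -1.185)
  f(x*)   = 18.495

x* = (-1.485, 1.02, 1.485), lambda* = (3.245, -1.185)


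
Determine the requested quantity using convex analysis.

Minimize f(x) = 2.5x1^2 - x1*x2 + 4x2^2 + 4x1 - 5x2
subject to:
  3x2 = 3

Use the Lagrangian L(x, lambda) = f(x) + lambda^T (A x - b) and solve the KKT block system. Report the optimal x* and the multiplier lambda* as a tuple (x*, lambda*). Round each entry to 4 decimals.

Form the Lagrangian:
  L(x, lambda) = (1/2) x^T Q x + c^T x + lambda^T (A x - b)
Stationarity (grad_x L = 0): Q x + c + A^T lambda = 0.
Primal feasibility: A x = b.

This gives the KKT block system:
  [ Q   A^T ] [ x     ]   [-c ]
  [ A    0  ] [ lambda ] = [ b ]

Solving the linear system:
  x*      = (-0.6, 1)
  lambda* = (-1.2)
  f(x*)   = -1.9

x* = (-0.6, 1), lambda* = (-1.2)


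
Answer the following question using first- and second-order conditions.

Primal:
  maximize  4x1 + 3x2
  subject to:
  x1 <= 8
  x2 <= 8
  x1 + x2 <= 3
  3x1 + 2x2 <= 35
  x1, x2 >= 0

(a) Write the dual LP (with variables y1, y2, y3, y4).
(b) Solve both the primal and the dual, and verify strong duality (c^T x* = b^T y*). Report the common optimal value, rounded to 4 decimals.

The standard primal-dual pair for 'max c^T x s.t. A x <= b, x >= 0' is:
  Dual:  min b^T y  s.t.  A^T y >= c,  y >= 0.

So the dual LP is:
  minimize  8y1 + 8y2 + 3y3 + 35y4
  subject to:
    y1 + y3 + 3y4 >= 4
    y2 + y3 + 2y4 >= 3
    y1, y2, y3, y4 >= 0

Solving the primal: x* = (3, 0).
  primal value c^T x* = 12.
Solving the dual: y* = (0, 0, 4, 0).
  dual value b^T y* = 12.
Strong duality: c^T x* = b^T y*. Confirmed.

12


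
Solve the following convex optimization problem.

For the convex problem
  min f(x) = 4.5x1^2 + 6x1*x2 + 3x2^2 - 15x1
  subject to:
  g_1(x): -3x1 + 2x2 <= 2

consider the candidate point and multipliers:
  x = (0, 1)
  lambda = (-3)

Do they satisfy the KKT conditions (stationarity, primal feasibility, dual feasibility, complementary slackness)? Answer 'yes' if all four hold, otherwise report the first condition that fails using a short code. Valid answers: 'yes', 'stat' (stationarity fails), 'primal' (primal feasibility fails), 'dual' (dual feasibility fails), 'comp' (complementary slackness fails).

Gradient of f: grad f(x) = Q x + c = (-9, 6)
Constraint values g_i(x) = a_i^T x - b_i:
  g_1((0, 1)) = 0
Stationarity residual: grad f(x) + sum_i lambda_i a_i = (0, 0)
  -> stationarity OK
Primal feasibility (all g_i <= 0): OK
Dual feasibility (all lambda_i >= 0): FAILS
Complementary slackness (lambda_i * g_i(x) = 0 for all i): OK

Verdict: the first failing condition is dual_feasibility -> dual.

dual


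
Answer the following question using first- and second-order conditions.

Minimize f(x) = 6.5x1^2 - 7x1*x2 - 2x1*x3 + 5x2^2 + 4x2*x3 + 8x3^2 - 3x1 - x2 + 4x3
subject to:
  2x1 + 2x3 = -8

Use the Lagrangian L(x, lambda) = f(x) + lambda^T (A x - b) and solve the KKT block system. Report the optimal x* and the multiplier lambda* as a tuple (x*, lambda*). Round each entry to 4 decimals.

Form the Lagrangian:
  L(x, lambda) = (1/2) x^T Q x + c^T x + lambda^T (A x - b)
Stationarity (grad_x L = 0): Q x + c + A^T lambda = 0.
Primal feasibility: A x = b.

This gives the KKT block system:
  [ Q   A^T ] [ x     ]   [-c ]
  [ A    0  ] [ lambda ] = [ b ]

Solving the linear system:
  x*      = (-2.2153, -0.7368, -1.7847)
  lambda* = (11.5359)
  f(x*)   = 46.2656

x* = (-2.2153, -0.7368, -1.7847), lambda* = (11.5359)


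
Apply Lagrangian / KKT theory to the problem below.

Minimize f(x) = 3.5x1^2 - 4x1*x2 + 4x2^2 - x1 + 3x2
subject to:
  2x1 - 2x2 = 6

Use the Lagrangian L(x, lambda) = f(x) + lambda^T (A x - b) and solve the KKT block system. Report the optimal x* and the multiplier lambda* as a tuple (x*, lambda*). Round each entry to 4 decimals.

Form the Lagrangian:
  L(x, lambda) = (1/2) x^T Q x + c^T x + lambda^T (A x - b)
Stationarity (grad_x L = 0): Q x + c + A^T lambda = 0.
Primal feasibility: A x = b.

This gives the KKT block system:
  [ Q   A^T ] [ x     ]   [-c ]
  [ A    0  ] [ lambda ] = [ b ]

Solving the linear system:
  x*      = (1.4286, -1.5714)
  lambda* = (-7.6429)
  f(x*)   = 19.8571

x* = (1.4286, -1.5714), lambda* = (-7.6429)


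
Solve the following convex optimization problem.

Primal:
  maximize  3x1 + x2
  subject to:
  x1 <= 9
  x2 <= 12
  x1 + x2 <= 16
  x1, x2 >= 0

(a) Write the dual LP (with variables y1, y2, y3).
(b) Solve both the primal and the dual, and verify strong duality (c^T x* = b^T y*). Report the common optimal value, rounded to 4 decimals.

The standard primal-dual pair for 'max c^T x s.t. A x <= b, x >= 0' is:
  Dual:  min b^T y  s.t.  A^T y >= c,  y >= 0.

So the dual LP is:
  minimize  9y1 + 12y2 + 16y3
  subject to:
    y1 + y3 >= 3
    y2 + y3 >= 1
    y1, y2, y3 >= 0

Solving the primal: x* = (9, 7).
  primal value c^T x* = 34.
Solving the dual: y* = (2, 0, 1).
  dual value b^T y* = 34.
Strong duality: c^T x* = b^T y*. Confirmed.

34


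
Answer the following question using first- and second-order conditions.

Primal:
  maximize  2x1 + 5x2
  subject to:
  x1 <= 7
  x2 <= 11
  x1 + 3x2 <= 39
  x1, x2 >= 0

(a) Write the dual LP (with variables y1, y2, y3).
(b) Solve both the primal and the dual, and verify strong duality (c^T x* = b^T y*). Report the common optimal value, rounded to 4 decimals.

The standard primal-dual pair for 'max c^T x s.t. A x <= b, x >= 0' is:
  Dual:  min b^T y  s.t.  A^T y >= c,  y >= 0.

So the dual LP is:
  minimize  7y1 + 11y2 + 39y3
  subject to:
    y1 + y3 >= 2
    y2 + 3y3 >= 5
    y1, y2, y3 >= 0

Solving the primal: x* = (7, 10.6667).
  primal value c^T x* = 67.3333.
Solving the dual: y* = (0.3333, 0, 1.6667).
  dual value b^T y* = 67.3333.
Strong duality: c^T x* = b^T y*. Confirmed.

67.3333


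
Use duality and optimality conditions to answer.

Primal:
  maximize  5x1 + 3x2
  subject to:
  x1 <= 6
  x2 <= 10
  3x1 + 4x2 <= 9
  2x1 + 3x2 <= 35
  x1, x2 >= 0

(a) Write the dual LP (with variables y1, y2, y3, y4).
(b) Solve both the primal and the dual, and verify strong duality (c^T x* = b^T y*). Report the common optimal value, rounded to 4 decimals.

The standard primal-dual pair for 'max c^T x s.t. A x <= b, x >= 0' is:
  Dual:  min b^T y  s.t.  A^T y >= c,  y >= 0.

So the dual LP is:
  minimize  6y1 + 10y2 + 9y3 + 35y4
  subject to:
    y1 + 3y3 + 2y4 >= 5
    y2 + 4y3 + 3y4 >= 3
    y1, y2, y3, y4 >= 0

Solving the primal: x* = (3, 0).
  primal value c^T x* = 15.
Solving the dual: y* = (0, 0, 1.6667, 0).
  dual value b^T y* = 15.
Strong duality: c^T x* = b^T y*. Confirmed.

15


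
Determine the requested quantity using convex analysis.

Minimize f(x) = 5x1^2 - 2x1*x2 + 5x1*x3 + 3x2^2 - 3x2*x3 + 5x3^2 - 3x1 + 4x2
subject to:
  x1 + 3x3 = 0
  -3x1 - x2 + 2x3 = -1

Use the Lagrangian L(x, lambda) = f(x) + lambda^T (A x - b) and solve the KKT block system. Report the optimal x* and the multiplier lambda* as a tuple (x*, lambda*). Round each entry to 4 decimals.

Form the Lagrangian:
  L(x, lambda) = (1/2) x^T Q x + c^T x + lambda^T (A x - b)
Stationarity (grad_x L = 0): Q x + c + A^T lambda = 0.
Primal feasibility: A x = b.

This gives the KKT block system:
  [ Q   A^T ] [ x     ]   [-c ]
  [ A    0  ] [ lambda ] = [ b ]

Solving the linear system:
  x*      = (0.4246, -0.5568, -0.1415)
  lambda* = (-0.949, 0.2343)
  f(x*)   = -1.6334

x* = (0.4246, -0.5568, -0.1415), lambda* = (-0.949, 0.2343)


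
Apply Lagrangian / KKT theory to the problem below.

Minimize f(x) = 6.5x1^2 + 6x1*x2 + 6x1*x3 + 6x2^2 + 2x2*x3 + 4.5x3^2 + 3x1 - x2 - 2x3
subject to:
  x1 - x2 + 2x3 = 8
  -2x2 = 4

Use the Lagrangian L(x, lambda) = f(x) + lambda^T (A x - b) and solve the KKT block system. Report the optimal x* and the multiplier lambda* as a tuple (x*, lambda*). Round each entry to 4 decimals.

Form the Lagrangian:
  L(x, lambda) = (1/2) x^T Q x + c^T x + lambda^T (A x - b)
Stationarity (grad_x L = 0): Q x + c + A^T lambda = 0.
Primal feasibility: A x = b.

This gives the KKT block system:
  [ Q   A^T ] [ x     ]   [-c ]
  [ A    0  ] [ lambda ] = [ b ]

Solving the linear system:
  x*      = (0.1622, -2, 2.9189)
  lambda* = (-10.6216, -3.7838)
  f(x*)   = 48.3784

x* = (0.1622, -2, 2.9189), lambda* = (-10.6216, -3.7838)


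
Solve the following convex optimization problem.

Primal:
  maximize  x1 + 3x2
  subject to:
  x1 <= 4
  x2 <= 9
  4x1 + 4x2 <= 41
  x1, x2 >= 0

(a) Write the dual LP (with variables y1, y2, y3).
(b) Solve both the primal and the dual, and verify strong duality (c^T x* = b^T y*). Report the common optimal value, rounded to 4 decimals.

The standard primal-dual pair for 'max c^T x s.t. A x <= b, x >= 0' is:
  Dual:  min b^T y  s.t.  A^T y >= c,  y >= 0.

So the dual LP is:
  minimize  4y1 + 9y2 + 41y3
  subject to:
    y1 + 4y3 >= 1
    y2 + 4y3 >= 3
    y1, y2, y3 >= 0

Solving the primal: x* = (1.25, 9).
  primal value c^T x* = 28.25.
Solving the dual: y* = (0, 2, 0.25).
  dual value b^T y* = 28.25.
Strong duality: c^T x* = b^T y*. Confirmed.

28.25


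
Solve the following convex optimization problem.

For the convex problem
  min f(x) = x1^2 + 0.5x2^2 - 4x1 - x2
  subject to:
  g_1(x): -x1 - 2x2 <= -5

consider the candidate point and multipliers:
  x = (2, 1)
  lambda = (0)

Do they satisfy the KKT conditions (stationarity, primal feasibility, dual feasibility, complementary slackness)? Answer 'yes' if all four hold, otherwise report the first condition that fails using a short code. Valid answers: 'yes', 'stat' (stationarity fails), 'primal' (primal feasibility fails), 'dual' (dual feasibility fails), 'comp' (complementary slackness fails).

Gradient of f: grad f(x) = Q x + c = (0, 0)
Constraint values g_i(x) = a_i^T x - b_i:
  g_1((2, 1)) = 1
Stationarity residual: grad f(x) + sum_i lambda_i a_i = (0, 0)
  -> stationarity OK
Primal feasibility (all g_i <= 0): FAILS
Dual feasibility (all lambda_i >= 0): OK
Complementary slackness (lambda_i * g_i(x) = 0 for all i): OK

Verdict: the first failing condition is primal_feasibility -> primal.

primal


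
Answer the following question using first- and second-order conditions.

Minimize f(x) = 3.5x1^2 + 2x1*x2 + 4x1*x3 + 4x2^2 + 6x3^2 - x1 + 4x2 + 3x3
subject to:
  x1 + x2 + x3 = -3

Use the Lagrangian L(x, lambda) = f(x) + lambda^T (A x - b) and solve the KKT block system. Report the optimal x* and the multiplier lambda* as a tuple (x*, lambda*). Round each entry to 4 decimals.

Form the Lagrangian:
  L(x, lambda) = (1/2) x^T Q x + c^T x + lambda^T (A x - b)
Stationarity (grad_x L = 0): Q x + c + A^T lambda = 0.
Primal feasibility: A x = b.

This gives the KKT block system:
  [ Q   A^T ] [ x     ]   [-c ]
  [ A    0  ] [ lambda ] = [ b ]

Solving the linear system:
  x*      = (-0.25, -1.725, -1.025)
  lambda* = (10.3)
  f(x*)   = 10.5875

x* = (-0.25, -1.725, -1.025), lambda* = (10.3)


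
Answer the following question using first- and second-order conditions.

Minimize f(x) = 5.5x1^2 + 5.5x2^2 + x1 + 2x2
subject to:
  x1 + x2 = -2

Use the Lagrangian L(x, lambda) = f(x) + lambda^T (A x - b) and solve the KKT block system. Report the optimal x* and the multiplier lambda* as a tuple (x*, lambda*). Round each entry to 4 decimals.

Form the Lagrangian:
  L(x, lambda) = (1/2) x^T Q x + c^T x + lambda^T (A x - b)
Stationarity (grad_x L = 0): Q x + c + A^T lambda = 0.
Primal feasibility: A x = b.

This gives the KKT block system:
  [ Q   A^T ] [ x     ]   [-c ]
  [ A    0  ] [ lambda ] = [ b ]

Solving the linear system:
  x*      = (-0.9545, -1.0455)
  lambda* = (9.5)
  f(x*)   = 7.9773

x* = (-0.9545, -1.0455), lambda* = (9.5)


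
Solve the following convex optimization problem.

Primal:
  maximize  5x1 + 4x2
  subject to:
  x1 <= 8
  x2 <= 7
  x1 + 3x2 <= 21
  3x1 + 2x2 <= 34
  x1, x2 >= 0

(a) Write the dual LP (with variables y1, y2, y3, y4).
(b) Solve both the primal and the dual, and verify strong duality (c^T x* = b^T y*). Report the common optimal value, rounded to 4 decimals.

The standard primal-dual pair for 'max c^T x s.t. A x <= b, x >= 0' is:
  Dual:  min b^T y  s.t.  A^T y >= c,  y >= 0.

So the dual LP is:
  minimize  8y1 + 7y2 + 21y3 + 34y4
  subject to:
    y1 + y3 + 3y4 >= 5
    y2 + 3y3 + 2y4 >= 4
    y1, y2, y3, y4 >= 0

Solving the primal: x* = (8, 4.3333).
  primal value c^T x* = 57.3333.
Solving the dual: y* = (3.6667, 0, 1.3333, 0).
  dual value b^T y* = 57.3333.
Strong duality: c^T x* = b^T y*. Confirmed.

57.3333


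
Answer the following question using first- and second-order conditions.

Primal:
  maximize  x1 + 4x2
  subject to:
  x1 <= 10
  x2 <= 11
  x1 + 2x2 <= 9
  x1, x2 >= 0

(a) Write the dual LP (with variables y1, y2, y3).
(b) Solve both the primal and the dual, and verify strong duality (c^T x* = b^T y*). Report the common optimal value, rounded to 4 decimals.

The standard primal-dual pair for 'max c^T x s.t. A x <= b, x >= 0' is:
  Dual:  min b^T y  s.t.  A^T y >= c,  y >= 0.

So the dual LP is:
  minimize  10y1 + 11y2 + 9y3
  subject to:
    y1 + y3 >= 1
    y2 + 2y3 >= 4
    y1, y2, y3 >= 0

Solving the primal: x* = (0, 4.5).
  primal value c^T x* = 18.
Solving the dual: y* = (0, 0, 2).
  dual value b^T y* = 18.
Strong duality: c^T x* = b^T y*. Confirmed.

18


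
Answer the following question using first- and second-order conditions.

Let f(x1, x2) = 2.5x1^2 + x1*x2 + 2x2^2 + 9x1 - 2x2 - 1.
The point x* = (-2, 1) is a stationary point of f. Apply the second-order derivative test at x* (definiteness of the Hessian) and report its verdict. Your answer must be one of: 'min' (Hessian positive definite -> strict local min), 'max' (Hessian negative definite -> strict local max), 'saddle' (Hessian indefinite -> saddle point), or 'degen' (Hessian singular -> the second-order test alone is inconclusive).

Compute the Hessian H = grad^2 f:
  H = [[5, 1], [1, 4]]
Verify stationarity: grad f(x*) = H x* + g = (0, 0).
Eigenvalues of H: 3.382, 5.618.
Both eigenvalues > 0, so H is positive definite -> x* is a strict local min.

min


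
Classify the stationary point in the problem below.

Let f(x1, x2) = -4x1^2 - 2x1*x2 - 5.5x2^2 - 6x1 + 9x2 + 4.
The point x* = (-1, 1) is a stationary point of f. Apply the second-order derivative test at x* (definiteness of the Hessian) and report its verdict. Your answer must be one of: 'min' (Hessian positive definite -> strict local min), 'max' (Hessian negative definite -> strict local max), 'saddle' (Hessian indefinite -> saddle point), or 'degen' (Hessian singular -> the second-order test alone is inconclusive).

Compute the Hessian H = grad^2 f:
  H = [[-8, -2], [-2, -11]]
Verify stationarity: grad f(x*) = H x* + g = (0, 0).
Eigenvalues of H: -12, -7.
Both eigenvalues < 0, so H is negative definite -> x* is a strict local max.

max


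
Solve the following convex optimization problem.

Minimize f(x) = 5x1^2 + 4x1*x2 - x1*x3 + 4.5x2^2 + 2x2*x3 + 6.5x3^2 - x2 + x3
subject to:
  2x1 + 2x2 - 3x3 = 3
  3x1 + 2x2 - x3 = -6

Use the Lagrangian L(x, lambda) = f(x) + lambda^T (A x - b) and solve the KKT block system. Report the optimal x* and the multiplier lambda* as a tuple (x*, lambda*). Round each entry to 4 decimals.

Form the Lagrangian:
  L(x, lambda) = (1/2) x^T Q x + c^T x + lambda^T (A x - b)
Stationarity (grad_x L = 0): Q x + c + A^T lambda = 0.
Primal feasibility: A x = b.

This gives the KKT block system:
  [ Q   A^T ] [ x     ]   [-c ]
  [ A    0  ] [ lambda ] = [ b ]

Solving the linear system:
  x*      = (-3.7585, 1.3273, -2.6208)
  lambda* = (-15.6607, 20.3253)
  f(x*)   = 82.493

x* = (-3.7585, 1.3273, -2.6208), lambda* = (-15.6607, 20.3253)


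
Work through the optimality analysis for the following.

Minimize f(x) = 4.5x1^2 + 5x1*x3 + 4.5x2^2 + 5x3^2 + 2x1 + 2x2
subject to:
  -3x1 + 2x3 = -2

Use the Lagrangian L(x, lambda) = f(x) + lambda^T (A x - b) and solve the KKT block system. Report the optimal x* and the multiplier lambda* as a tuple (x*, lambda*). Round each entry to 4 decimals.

Form the Lagrangian:
  L(x, lambda) = (1/2) x^T Q x + c^T x + lambda^T (A x - b)
Stationarity (grad_x L = 0): Q x + c + A^T lambda = 0.
Primal feasibility: A x = b.

This gives the KKT block system:
  [ Q   A^T ] [ x     ]   [-c ]
  [ A    0  ] [ lambda ] = [ b ]

Solving the linear system:
  x*      = (0.3871, -0.2222, -0.4194)
  lambda* = (1.129)
  f(x*)   = 1.2939

x* = (0.3871, -0.2222, -0.4194), lambda* = (1.129)


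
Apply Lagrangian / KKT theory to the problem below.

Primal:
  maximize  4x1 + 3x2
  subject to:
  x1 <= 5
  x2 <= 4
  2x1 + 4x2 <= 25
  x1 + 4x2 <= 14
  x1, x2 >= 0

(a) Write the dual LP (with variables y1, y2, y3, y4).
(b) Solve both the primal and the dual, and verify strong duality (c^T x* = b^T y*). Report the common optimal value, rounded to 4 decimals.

The standard primal-dual pair for 'max c^T x s.t. A x <= b, x >= 0' is:
  Dual:  min b^T y  s.t.  A^T y >= c,  y >= 0.

So the dual LP is:
  minimize  5y1 + 4y2 + 25y3 + 14y4
  subject to:
    y1 + 2y3 + y4 >= 4
    y2 + 4y3 + 4y4 >= 3
    y1, y2, y3, y4 >= 0

Solving the primal: x* = (5, 2.25).
  primal value c^T x* = 26.75.
Solving the dual: y* = (3.25, 0, 0, 0.75).
  dual value b^T y* = 26.75.
Strong duality: c^T x* = b^T y*. Confirmed.

26.75


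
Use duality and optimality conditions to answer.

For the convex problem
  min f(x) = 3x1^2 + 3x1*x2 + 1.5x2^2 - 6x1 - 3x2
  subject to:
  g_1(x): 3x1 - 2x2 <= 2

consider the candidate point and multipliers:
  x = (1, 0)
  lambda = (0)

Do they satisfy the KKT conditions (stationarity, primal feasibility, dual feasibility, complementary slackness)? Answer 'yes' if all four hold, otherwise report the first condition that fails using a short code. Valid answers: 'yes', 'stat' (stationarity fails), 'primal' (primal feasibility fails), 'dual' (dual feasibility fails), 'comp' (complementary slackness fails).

Gradient of f: grad f(x) = Q x + c = (0, 0)
Constraint values g_i(x) = a_i^T x - b_i:
  g_1((1, 0)) = 1
Stationarity residual: grad f(x) + sum_i lambda_i a_i = (0, 0)
  -> stationarity OK
Primal feasibility (all g_i <= 0): FAILS
Dual feasibility (all lambda_i >= 0): OK
Complementary slackness (lambda_i * g_i(x) = 0 for all i): OK

Verdict: the first failing condition is primal_feasibility -> primal.

primal


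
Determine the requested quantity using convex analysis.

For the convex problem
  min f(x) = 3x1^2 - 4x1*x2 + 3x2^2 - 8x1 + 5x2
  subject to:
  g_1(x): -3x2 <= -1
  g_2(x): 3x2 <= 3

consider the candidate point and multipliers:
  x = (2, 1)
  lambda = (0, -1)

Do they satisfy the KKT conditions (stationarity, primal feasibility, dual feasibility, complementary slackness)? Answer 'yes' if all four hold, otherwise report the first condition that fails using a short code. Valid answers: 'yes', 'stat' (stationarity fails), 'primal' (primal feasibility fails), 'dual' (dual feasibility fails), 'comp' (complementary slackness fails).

Gradient of f: grad f(x) = Q x + c = (0, 3)
Constraint values g_i(x) = a_i^T x - b_i:
  g_1((2, 1)) = -2
  g_2((2, 1)) = 0
Stationarity residual: grad f(x) + sum_i lambda_i a_i = (0, 0)
  -> stationarity OK
Primal feasibility (all g_i <= 0): OK
Dual feasibility (all lambda_i >= 0): FAILS
Complementary slackness (lambda_i * g_i(x) = 0 for all i): OK

Verdict: the first failing condition is dual_feasibility -> dual.

dual


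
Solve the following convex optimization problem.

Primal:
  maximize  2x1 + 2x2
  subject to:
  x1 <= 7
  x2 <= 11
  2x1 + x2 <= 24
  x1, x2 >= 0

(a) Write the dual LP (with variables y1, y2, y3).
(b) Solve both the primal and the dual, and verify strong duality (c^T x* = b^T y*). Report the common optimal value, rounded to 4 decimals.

The standard primal-dual pair for 'max c^T x s.t. A x <= b, x >= 0' is:
  Dual:  min b^T y  s.t.  A^T y >= c,  y >= 0.

So the dual LP is:
  minimize  7y1 + 11y2 + 24y3
  subject to:
    y1 + 2y3 >= 2
    y2 + y3 >= 2
    y1, y2, y3 >= 0

Solving the primal: x* = (6.5, 11).
  primal value c^T x* = 35.
Solving the dual: y* = (0, 1, 1).
  dual value b^T y* = 35.
Strong duality: c^T x* = b^T y*. Confirmed.

35


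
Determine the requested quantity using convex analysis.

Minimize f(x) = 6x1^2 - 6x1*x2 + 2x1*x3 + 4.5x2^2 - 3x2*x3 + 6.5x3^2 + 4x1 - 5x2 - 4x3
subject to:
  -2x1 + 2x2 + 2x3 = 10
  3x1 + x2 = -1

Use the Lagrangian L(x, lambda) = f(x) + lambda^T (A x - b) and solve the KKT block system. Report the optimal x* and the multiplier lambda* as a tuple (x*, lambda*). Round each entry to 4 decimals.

Form the Lagrangian:
  L(x, lambda) = (1/2) x^T Q x + c^T x + lambda^T (A x - b)
Stationarity (grad_x L = 0): Q x + c + A^T lambda = 0.
Primal feasibility: A x = b.

This gives the KKT block system:
  [ Q   A^T ] [ x     ]   [-c ]
  [ A    0  ] [ lambda ] = [ b ]

Solving the linear system:
  x*      = (-1.0024, 2.0071, 1.9906)
  lambda* = (-6.9259, 0.7459)
  f(x*)   = 23.9988

x* = (-1.0024, 2.0071, 1.9906), lambda* = (-6.9259, 0.7459)


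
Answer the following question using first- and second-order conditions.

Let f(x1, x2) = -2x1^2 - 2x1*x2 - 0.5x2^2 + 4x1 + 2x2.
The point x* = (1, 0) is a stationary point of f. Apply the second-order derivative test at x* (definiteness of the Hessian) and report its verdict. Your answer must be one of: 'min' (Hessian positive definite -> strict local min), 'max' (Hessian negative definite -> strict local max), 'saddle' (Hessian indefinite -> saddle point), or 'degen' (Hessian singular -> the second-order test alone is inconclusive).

Compute the Hessian H = grad^2 f:
  H = [[-4, -2], [-2, -1]]
Verify stationarity: grad f(x*) = H x* + g = (0, 0).
Eigenvalues of H: -5, 0.
H has a zero eigenvalue (singular; negative semidefinite but not definite), so H is neither positive definite, negative definite, nor indefinite. The second-order test alone is inconclusive -> degen.
(Indeed, f is constant along the null direction of H through x*, so x* is not a strict local extremum.)

degen


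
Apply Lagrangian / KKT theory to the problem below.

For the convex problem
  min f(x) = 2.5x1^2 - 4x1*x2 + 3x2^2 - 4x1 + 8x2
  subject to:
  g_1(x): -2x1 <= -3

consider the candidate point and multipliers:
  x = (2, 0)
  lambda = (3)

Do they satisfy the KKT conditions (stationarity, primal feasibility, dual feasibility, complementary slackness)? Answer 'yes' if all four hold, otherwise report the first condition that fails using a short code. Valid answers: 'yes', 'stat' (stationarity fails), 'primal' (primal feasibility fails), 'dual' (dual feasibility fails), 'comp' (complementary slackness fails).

Gradient of f: grad f(x) = Q x + c = (6, 0)
Constraint values g_i(x) = a_i^T x - b_i:
  g_1((2, 0)) = -1
Stationarity residual: grad f(x) + sum_i lambda_i a_i = (0, 0)
  -> stationarity OK
Primal feasibility (all g_i <= 0): OK
Dual feasibility (all lambda_i >= 0): OK
Complementary slackness (lambda_i * g_i(x) = 0 for all i): FAILS

Verdict: the first failing condition is complementary_slackness -> comp.

comp


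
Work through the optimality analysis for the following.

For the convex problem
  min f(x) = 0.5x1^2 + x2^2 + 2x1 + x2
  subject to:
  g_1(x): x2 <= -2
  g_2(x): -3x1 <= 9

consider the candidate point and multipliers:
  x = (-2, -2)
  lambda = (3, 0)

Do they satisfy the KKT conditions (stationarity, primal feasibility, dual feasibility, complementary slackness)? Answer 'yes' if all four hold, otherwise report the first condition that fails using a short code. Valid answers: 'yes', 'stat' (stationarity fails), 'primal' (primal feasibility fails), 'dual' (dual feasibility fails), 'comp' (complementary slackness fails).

Gradient of f: grad f(x) = Q x + c = (0, -3)
Constraint values g_i(x) = a_i^T x - b_i:
  g_1((-2, -2)) = 0
  g_2((-2, -2)) = -3
Stationarity residual: grad f(x) + sum_i lambda_i a_i = (0, 0)
  -> stationarity OK
Primal feasibility (all g_i <= 0): OK
Dual feasibility (all lambda_i >= 0): OK
Complementary slackness (lambda_i * g_i(x) = 0 for all i): OK

Verdict: yes, KKT holds.

yes


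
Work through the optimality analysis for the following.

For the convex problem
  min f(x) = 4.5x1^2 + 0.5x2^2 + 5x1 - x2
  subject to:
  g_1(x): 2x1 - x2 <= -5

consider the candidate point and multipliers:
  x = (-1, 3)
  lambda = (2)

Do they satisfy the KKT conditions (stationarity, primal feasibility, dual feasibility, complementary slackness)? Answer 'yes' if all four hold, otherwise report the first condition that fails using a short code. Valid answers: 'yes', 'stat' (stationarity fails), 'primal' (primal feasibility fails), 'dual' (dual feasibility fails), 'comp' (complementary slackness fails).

Gradient of f: grad f(x) = Q x + c = (-4, 2)
Constraint values g_i(x) = a_i^T x - b_i:
  g_1((-1, 3)) = 0
Stationarity residual: grad f(x) + sum_i lambda_i a_i = (0, 0)
  -> stationarity OK
Primal feasibility (all g_i <= 0): OK
Dual feasibility (all lambda_i >= 0): OK
Complementary slackness (lambda_i * g_i(x) = 0 for all i): OK

Verdict: yes, KKT holds.

yes


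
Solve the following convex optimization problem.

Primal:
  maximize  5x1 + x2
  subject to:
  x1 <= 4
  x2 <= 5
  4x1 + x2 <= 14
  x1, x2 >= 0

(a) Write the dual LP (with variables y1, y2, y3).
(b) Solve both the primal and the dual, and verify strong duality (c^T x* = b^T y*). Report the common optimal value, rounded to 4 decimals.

The standard primal-dual pair for 'max c^T x s.t. A x <= b, x >= 0' is:
  Dual:  min b^T y  s.t.  A^T y >= c,  y >= 0.

So the dual LP is:
  minimize  4y1 + 5y2 + 14y3
  subject to:
    y1 + 4y3 >= 5
    y2 + y3 >= 1
    y1, y2, y3 >= 0

Solving the primal: x* = (3.5, 0).
  primal value c^T x* = 17.5.
Solving the dual: y* = (0, 0, 1.25).
  dual value b^T y* = 17.5.
Strong duality: c^T x* = b^T y*. Confirmed.

17.5


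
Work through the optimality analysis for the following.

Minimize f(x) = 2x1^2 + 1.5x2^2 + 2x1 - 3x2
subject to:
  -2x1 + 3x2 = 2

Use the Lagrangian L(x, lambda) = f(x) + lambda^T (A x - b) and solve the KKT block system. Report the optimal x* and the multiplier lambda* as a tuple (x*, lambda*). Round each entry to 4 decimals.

Form the Lagrangian:
  L(x, lambda) = (1/2) x^T Q x + c^T x + lambda^T (A x - b)
Stationarity (grad_x L = 0): Q x + c + A^T lambda = 0.
Primal feasibility: A x = b.

This gives the KKT block system:
  [ Q   A^T ] [ x     ]   [-c ]
  [ A    0  ] [ lambda ] = [ b ]

Solving the linear system:
  x*      = (-0.25, 0.5)
  lambda* = (0.5)
  f(x*)   = -1.5

x* = (-0.25, 0.5), lambda* = (0.5)


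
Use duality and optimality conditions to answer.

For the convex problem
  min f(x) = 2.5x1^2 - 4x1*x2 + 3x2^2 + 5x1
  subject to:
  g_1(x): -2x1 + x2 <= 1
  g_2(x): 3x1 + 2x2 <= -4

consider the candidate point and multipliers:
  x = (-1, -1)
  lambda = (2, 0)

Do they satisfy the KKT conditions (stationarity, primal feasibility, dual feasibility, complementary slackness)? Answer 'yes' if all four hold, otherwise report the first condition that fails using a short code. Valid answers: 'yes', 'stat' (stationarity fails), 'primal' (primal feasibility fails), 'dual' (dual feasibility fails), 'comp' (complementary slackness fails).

Gradient of f: grad f(x) = Q x + c = (4, -2)
Constraint values g_i(x) = a_i^T x - b_i:
  g_1((-1, -1)) = 0
  g_2((-1, -1)) = -1
Stationarity residual: grad f(x) + sum_i lambda_i a_i = (0, 0)
  -> stationarity OK
Primal feasibility (all g_i <= 0): OK
Dual feasibility (all lambda_i >= 0): OK
Complementary slackness (lambda_i * g_i(x) = 0 for all i): OK

Verdict: yes, KKT holds.

yes


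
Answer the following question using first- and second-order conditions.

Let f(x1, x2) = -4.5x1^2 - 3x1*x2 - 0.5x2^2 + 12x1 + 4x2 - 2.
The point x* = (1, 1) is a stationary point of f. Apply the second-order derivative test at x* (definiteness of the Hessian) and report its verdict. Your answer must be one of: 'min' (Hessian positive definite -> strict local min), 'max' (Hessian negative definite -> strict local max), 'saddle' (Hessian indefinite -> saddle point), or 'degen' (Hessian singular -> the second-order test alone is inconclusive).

Compute the Hessian H = grad^2 f:
  H = [[-9, -3], [-3, -1]]
Verify stationarity: grad f(x*) = H x* + g = (0, 0).
Eigenvalues of H: -10, 0.
H has a zero eigenvalue (singular; negative semidefinite but not definite), so H is neither positive definite, negative definite, nor indefinite. The second-order test alone is inconclusive -> degen.
(Indeed, f is constant along the null direction of H through x*, so x* is not a strict local extremum.)

degen


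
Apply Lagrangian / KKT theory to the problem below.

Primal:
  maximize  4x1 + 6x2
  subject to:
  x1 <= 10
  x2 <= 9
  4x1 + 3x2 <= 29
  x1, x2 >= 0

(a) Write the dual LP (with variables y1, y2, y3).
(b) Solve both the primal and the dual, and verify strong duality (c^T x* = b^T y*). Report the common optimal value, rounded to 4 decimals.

The standard primal-dual pair for 'max c^T x s.t. A x <= b, x >= 0' is:
  Dual:  min b^T y  s.t.  A^T y >= c,  y >= 0.

So the dual LP is:
  minimize  10y1 + 9y2 + 29y3
  subject to:
    y1 + 4y3 >= 4
    y2 + 3y3 >= 6
    y1, y2, y3 >= 0

Solving the primal: x* = (0.5, 9).
  primal value c^T x* = 56.
Solving the dual: y* = (0, 3, 1).
  dual value b^T y* = 56.
Strong duality: c^T x* = b^T y*. Confirmed.

56


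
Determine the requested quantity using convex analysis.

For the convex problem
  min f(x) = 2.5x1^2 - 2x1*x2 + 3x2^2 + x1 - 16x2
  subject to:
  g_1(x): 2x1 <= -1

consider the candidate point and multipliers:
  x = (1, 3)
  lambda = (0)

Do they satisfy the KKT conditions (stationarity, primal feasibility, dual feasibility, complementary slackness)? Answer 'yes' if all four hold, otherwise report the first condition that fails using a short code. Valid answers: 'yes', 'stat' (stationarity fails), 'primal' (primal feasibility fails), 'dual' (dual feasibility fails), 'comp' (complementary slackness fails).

Gradient of f: grad f(x) = Q x + c = (0, 0)
Constraint values g_i(x) = a_i^T x - b_i:
  g_1((1, 3)) = 3
Stationarity residual: grad f(x) + sum_i lambda_i a_i = (0, 0)
  -> stationarity OK
Primal feasibility (all g_i <= 0): FAILS
Dual feasibility (all lambda_i >= 0): OK
Complementary slackness (lambda_i * g_i(x) = 0 for all i): OK

Verdict: the first failing condition is primal_feasibility -> primal.

primal


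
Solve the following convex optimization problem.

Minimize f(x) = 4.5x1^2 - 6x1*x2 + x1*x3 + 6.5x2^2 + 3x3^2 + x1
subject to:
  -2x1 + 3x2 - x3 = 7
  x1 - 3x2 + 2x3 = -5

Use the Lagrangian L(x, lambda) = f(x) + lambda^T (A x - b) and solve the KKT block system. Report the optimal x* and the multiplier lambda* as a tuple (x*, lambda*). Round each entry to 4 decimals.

Form the Lagrangian:
  L(x, lambda) = (1/2) x^T Q x + c^T x + lambda^T (A x - b)
Stationarity (grad_x L = 0): Q x + c + A^T lambda = 0.
Primal feasibility: A x = b.

This gives the KKT block system:
  [ Q   A^T ] [ x     ]   [-c ]
  [ A    0  ] [ lambda ] = [ b ]

Solving the linear system:
  x*      = (-2, 1, 0)
  lambda* = (-14.6667, -6.3333)
  f(x*)   = 34.5

x* = (-2, 1, 0), lambda* = (-14.6667, -6.3333)


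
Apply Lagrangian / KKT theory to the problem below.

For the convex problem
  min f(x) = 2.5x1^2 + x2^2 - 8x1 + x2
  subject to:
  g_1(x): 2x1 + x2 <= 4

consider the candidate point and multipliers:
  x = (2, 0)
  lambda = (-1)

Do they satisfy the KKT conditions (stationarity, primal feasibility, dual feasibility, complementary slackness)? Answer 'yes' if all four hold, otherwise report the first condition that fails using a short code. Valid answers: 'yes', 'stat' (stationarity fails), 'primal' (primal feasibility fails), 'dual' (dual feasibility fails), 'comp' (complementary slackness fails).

Gradient of f: grad f(x) = Q x + c = (2, 1)
Constraint values g_i(x) = a_i^T x - b_i:
  g_1((2, 0)) = 0
Stationarity residual: grad f(x) + sum_i lambda_i a_i = (0, 0)
  -> stationarity OK
Primal feasibility (all g_i <= 0): OK
Dual feasibility (all lambda_i >= 0): FAILS
Complementary slackness (lambda_i * g_i(x) = 0 for all i): OK

Verdict: the first failing condition is dual_feasibility -> dual.

dual
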